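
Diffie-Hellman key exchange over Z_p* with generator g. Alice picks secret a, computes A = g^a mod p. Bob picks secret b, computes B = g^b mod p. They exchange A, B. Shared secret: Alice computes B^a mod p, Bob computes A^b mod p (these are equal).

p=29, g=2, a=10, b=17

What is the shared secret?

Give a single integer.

Answer: 4

Derivation:
A = 2^10 mod 29  (bits of 10 = 1010)
  bit 0 = 1: r = r^2 * 2 mod 29 = 1^2 * 2 = 1*2 = 2
  bit 1 = 0: r = r^2 mod 29 = 2^2 = 4
  bit 2 = 1: r = r^2 * 2 mod 29 = 4^2 * 2 = 16*2 = 3
  bit 3 = 0: r = r^2 mod 29 = 3^2 = 9
  -> A = 9
B = 2^17 mod 29  (bits of 17 = 10001)
  bit 0 = 1: r = r^2 * 2 mod 29 = 1^2 * 2 = 1*2 = 2
  bit 1 = 0: r = r^2 mod 29 = 2^2 = 4
  bit 2 = 0: r = r^2 mod 29 = 4^2 = 16
  bit 3 = 0: r = r^2 mod 29 = 16^2 = 24
  bit 4 = 1: r = r^2 * 2 mod 29 = 24^2 * 2 = 25*2 = 21
  -> B = 21
s = B^a = 21^10 mod 29  (bits of 10 = 1010)
  bit 0 = 1: r = r^2 * 21 mod 29 = 1^2 * 21 = 1*21 = 21
  bit 1 = 0: r = r^2 mod 29 = 21^2 = 6
  bit 2 = 1: r = r^2 * 21 mod 29 = 6^2 * 21 = 7*21 = 2
  bit 3 = 0: r = r^2 mod 29 = 2^2 = 4
  -> s = B^a = 4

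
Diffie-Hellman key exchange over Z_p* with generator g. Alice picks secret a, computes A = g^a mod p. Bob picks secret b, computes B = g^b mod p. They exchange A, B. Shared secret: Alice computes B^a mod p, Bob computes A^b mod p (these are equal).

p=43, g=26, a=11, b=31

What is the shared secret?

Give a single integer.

Answer: 3

Derivation:
A = 26^11 mod 43  (bits of 11 = 1011)
  bit 0 = 1: r = r^2 * 26 mod 43 = 1^2 * 26 = 1*26 = 26
  bit 1 = 0: r = r^2 mod 43 = 26^2 = 31
  bit 2 = 1: r = r^2 * 26 mod 43 = 31^2 * 26 = 15*26 = 3
  bit 3 = 1: r = r^2 * 26 mod 43 = 3^2 * 26 = 9*26 = 19
  -> A = 19
B = 26^31 mod 43  (bits of 31 = 11111)
  bit 0 = 1: r = r^2 * 26 mod 43 = 1^2 * 26 = 1*26 = 26
  bit 1 = 1: r = r^2 * 26 mod 43 = 26^2 * 26 = 31*26 = 32
  bit 2 = 1: r = r^2 * 26 mod 43 = 32^2 * 26 = 35*26 = 7
  bit 3 = 1: r = r^2 * 26 mod 43 = 7^2 * 26 = 6*26 = 27
  bit 4 = 1: r = r^2 * 26 mod 43 = 27^2 * 26 = 41*26 = 34
  -> B = 34
s = B^a = 34^11 mod 43  (bits of 11 = 1011)
  bit 0 = 1: r = r^2 * 34 mod 43 = 1^2 * 34 = 1*34 = 34
  bit 1 = 0: r = r^2 mod 43 = 34^2 = 38
  bit 2 = 1: r = r^2 * 34 mod 43 = 38^2 * 34 = 25*34 = 33
  bit 3 = 1: r = r^2 * 34 mod 43 = 33^2 * 34 = 14*34 = 3
  -> s = B^a = 3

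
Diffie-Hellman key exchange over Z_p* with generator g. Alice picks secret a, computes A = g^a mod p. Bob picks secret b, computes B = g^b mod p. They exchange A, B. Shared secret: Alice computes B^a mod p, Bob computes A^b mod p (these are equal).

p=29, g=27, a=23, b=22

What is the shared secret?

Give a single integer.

Answer: 4

Derivation:
A = 27^23 mod 29  (bits of 23 = 10111)
  bit 0 = 1: r = r^2 * 27 mod 29 = 1^2 * 27 = 1*27 = 27
  bit 1 = 0: r = r^2 mod 29 = 27^2 = 4
  bit 2 = 1: r = r^2 * 27 mod 29 = 4^2 * 27 = 16*27 = 26
  bit 3 = 1: r = r^2 * 27 mod 29 = 26^2 * 27 = 9*27 = 11
  bit 4 = 1: r = r^2 * 27 mod 29 = 11^2 * 27 = 5*27 = 19
  -> A = 19
B = 27^22 mod 29  (bits of 22 = 10110)
  bit 0 = 1: r = r^2 * 27 mod 29 = 1^2 * 27 = 1*27 = 27
  bit 1 = 0: r = r^2 mod 29 = 27^2 = 4
  bit 2 = 1: r = r^2 * 27 mod 29 = 4^2 * 27 = 16*27 = 26
  bit 3 = 1: r = r^2 * 27 mod 29 = 26^2 * 27 = 9*27 = 11
  bit 4 = 0: r = r^2 mod 29 = 11^2 = 5
  -> B = 5
s = B^a = 5^23 mod 29  (bits of 23 = 10111)
  bit 0 = 1: r = r^2 * 5 mod 29 = 1^2 * 5 = 1*5 = 5
  bit 1 = 0: r = r^2 mod 29 = 5^2 = 25
  bit 2 = 1: r = r^2 * 5 mod 29 = 25^2 * 5 = 16*5 = 22
  bit 3 = 1: r = r^2 * 5 mod 29 = 22^2 * 5 = 20*5 = 13
  bit 4 = 1: r = r^2 * 5 mod 29 = 13^2 * 5 = 24*5 = 4
  -> s = B^a = 4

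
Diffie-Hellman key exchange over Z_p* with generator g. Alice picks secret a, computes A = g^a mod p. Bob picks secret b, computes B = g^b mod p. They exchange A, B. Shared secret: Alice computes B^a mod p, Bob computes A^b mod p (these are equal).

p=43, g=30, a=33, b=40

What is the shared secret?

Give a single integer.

Answer: 11

Derivation:
A = 30^33 mod 43  (bits of 33 = 100001)
  bit 0 = 1: r = r^2 * 30 mod 43 = 1^2 * 30 = 1*30 = 30
  bit 1 = 0: r = r^2 mod 43 = 30^2 = 40
  bit 2 = 0: r = r^2 mod 43 = 40^2 = 9
  bit 3 = 0: r = r^2 mod 43 = 9^2 = 38
  bit 4 = 0: r = r^2 mod 43 = 38^2 = 25
  bit 5 = 1: r = r^2 * 30 mod 43 = 25^2 * 30 = 23*30 = 2
  -> A = 2
B = 30^40 mod 43  (bits of 40 = 101000)
  bit 0 = 1: r = r^2 * 30 mod 43 = 1^2 * 30 = 1*30 = 30
  bit 1 = 0: r = r^2 mod 43 = 30^2 = 40
  bit 2 = 1: r = r^2 * 30 mod 43 = 40^2 * 30 = 9*30 = 12
  bit 3 = 0: r = r^2 mod 43 = 12^2 = 15
  bit 4 = 0: r = r^2 mod 43 = 15^2 = 10
  bit 5 = 0: r = r^2 mod 43 = 10^2 = 14
  -> B = 14
s = B^a = 14^33 mod 43  (bits of 33 = 100001)
  bit 0 = 1: r = r^2 * 14 mod 43 = 1^2 * 14 = 1*14 = 14
  bit 1 = 0: r = r^2 mod 43 = 14^2 = 24
  bit 2 = 0: r = r^2 mod 43 = 24^2 = 17
  bit 3 = 0: r = r^2 mod 43 = 17^2 = 31
  bit 4 = 0: r = r^2 mod 43 = 31^2 = 15
  bit 5 = 1: r = r^2 * 14 mod 43 = 15^2 * 14 = 10*14 = 11
  -> s = B^a = 11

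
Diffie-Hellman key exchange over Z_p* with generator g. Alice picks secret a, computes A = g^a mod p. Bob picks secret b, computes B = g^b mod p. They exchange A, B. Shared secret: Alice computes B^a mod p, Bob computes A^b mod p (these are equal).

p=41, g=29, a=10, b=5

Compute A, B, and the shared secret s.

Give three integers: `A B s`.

Answer: 9 38 9

Derivation:
A = 29^10 mod 41  (bits of 10 = 1010)
  bit 0 = 1: r = r^2 * 29 mod 41 = 1^2 * 29 = 1*29 = 29
  bit 1 = 0: r = r^2 mod 41 = 29^2 = 21
  bit 2 = 1: r = r^2 * 29 mod 41 = 21^2 * 29 = 31*29 = 38
  bit 3 = 0: r = r^2 mod 41 = 38^2 = 9
  -> A = 9
B = 29^5 mod 41  (bits of 5 = 101)
  bit 0 = 1: r = r^2 * 29 mod 41 = 1^2 * 29 = 1*29 = 29
  bit 1 = 0: r = r^2 mod 41 = 29^2 = 21
  bit 2 = 1: r = r^2 * 29 mod 41 = 21^2 * 29 = 31*29 = 38
  -> B = 38
s = B^a = 38^10 mod 41  (bits of 10 = 1010)
  bit 0 = 1: r = r^2 * 38 mod 41 = 1^2 * 38 = 1*38 = 38
  bit 1 = 0: r = r^2 mod 41 = 38^2 = 9
  bit 2 = 1: r = r^2 * 38 mod 41 = 9^2 * 38 = 40*38 = 3
  bit 3 = 0: r = r^2 mod 41 = 3^2 = 9
  -> s = B^a = 9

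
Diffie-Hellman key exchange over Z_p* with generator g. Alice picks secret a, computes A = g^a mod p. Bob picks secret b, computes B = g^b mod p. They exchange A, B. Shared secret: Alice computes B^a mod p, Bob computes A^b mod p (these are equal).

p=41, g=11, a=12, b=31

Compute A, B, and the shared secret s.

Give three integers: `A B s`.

A = 11^12 mod 41  (bits of 12 = 1100)
  bit 0 = 1: r = r^2 * 11 mod 41 = 1^2 * 11 = 1*11 = 11
  bit 1 = 1: r = r^2 * 11 mod 41 = 11^2 * 11 = 39*11 = 19
  bit 2 = 0: r = r^2 mod 41 = 19^2 = 33
  bit 3 = 0: r = r^2 mod 41 = 33^2 = 23
  -> A = 23
B = 11^31 mod 41  (bits of 31 = 11111)
  bit 0 = 1: r = r^2 * 11 mod 41 = 1^2 * 11 = 1*11 = 11
  bit 1 = 1: r = r^2 * 11 mod 41 = 11^2 * 11 = 39*11 = 19
  bit 2 = 1: r = r^2 * 11 mod 41 = 19^2 * 11 = 33*11 = 35
  bit 3 = 1: r = r^2 * 11 mod 41 = 35^2 * 11 = 36*11 = 27
  bit 4 = 1: r = r^2 * 11 mod 41 = 27^2 * 11 = 32*11 = 24
  -> B = 24
s = B^a = 24^12 mod 41  (bits of 12 = 1100)
  bit 0 = 1: r = r^2 * 24 mod 41 = 1^2 * 24 = 1*24 = 24
  bit 1 = 1: r = r^2 * 24 mod 41 = 24^2 * 24 = 2*24 = 7
  bit 2 = 0: r = r^2 mod 41 = 7^2 = 8
  bit 3 = 0: r = r^2 mod 41 = 8^2 = 23
  -> s = B^a = 23

Answer: 23 24 23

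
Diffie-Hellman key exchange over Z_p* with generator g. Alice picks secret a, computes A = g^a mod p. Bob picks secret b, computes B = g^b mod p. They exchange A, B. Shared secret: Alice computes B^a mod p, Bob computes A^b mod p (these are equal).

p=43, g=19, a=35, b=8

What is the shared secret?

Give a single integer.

A = 19^35 mod 43  (bits of 35 = 100011)
  bit 0 = 1: r = r^2 * 19 mod 43 = 1^2 * 19 = 1*19 = 19
  bit 1 = 0: r = r^2 mod 43 = 19^2 = 17
  bit 2 = 0: r = r^2 mod 43 = 17^2 = 31
  bit 3 = 0: r = r^2 mod 43 = 31^2 = 15
  bit 4 = 1: r = r^2 * 19 mod 43 = 15^2 * 19 = 10*19 = 18
  bit 5 = 1: r = r^2 * 19 mod 43 = 18^2 * 19 = 23*19 = 7
  -> A = 7
B = 19^8 mod 43  (bits of 8 = 1000)
  bit 0 = 1: r = r^2 * 19 mod 43 = 1^2 * 19 = 1*19 = 19
  bit 1 = 0: r = r^2 mod 43 = 19^2 = 17
  bit 2 = 0: r = r^2 mod 43 = 17^2 = 31
  bit 3 = 0: r = r^2 mod 43 = 31^2 = 15
  -> B = 15
s = B^a = 15^35 mod 43  (bits of 35 = 100011)
  bit 0 = 1: r = r^2 * 15 mod 43 = 1^2 * 15 = 1*15 = 15
  bit 1 = 0: r = r^2 mod 43 = 15^2 = 10
  bit 2 = 0: r = r^2 mod 43 = 10^2 = 14
  bit 3 = 0: r = r^2 mod 43 = 14^2 = 24
  bit 4 = 1: r = r^2 * 15 mod 43 = 24^2 * 15 = 17*15 = 40
  bit 5 = 1: r = r^2 * 15 mod 43 = 40^2 * 15 = 9*15 = 6
  -> s = B^a = 6

Answer: 6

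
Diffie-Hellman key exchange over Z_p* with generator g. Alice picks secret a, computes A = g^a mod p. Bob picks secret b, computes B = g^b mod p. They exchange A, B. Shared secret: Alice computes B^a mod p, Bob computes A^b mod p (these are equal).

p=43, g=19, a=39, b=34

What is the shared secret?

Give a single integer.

A = 19^39 mod 43  (bits of 39 = 100111)
  bit 0 = 1: r = r^2 * 19 mod 43 = 1^2 * 19 = 1*19 = 19
  bit 1 = 0: r = r^2 mod 43 = 19^2 = 17
  bit 2 = 0: r = r^2 mod 43 = 17^2 = 31
  bit 3 = 1: r = r^2 * 19 mod 43 = 31^2 * 19 = 15*19 = 27
  bit 4 = 1: r = r^2 * 19 mod 43 = 27^2 * 19 = 41*19 = 5
  bit 5 = 1: r = r^2 * 19 mod 43 = 5^2 * 19 = 25*19 = 2
  -> A = 2
B = 19^34 mod 43  (bits of 34 = 100010)
  bit 0 = 1: r = r^2 * 19 mod 43 = 1^2 * 19 = 1*19 = 19
  bit 1 = 0: r = r^2 mod 43 = 19^2 = 17
  bit 2 = 0: r = r^2 mod 43 = 17^2 = 31
  bit 3 = 0: r = r^2 mod 43 = 31^2 = 15
  bit 4 = 1: r = r^2 * 19 mod 43 = 15^2 * 19 = 10*19 = 18
  bit 5 = 0: r = r^2 mod 43 = 18^2 = 23
  -> B = 23
s = B^a = 23^39 mod 43  (bits of 39 = 100111)
  bit 0 = 1: r = r^2 * 23 mod 43 = 1^2 * 23 = 1*23 = 23
  bit 1 = 0: r = r^2 mod 43 = 23^2 = 13
  bit 2 = 0: r = r^2 mod 43 = 13^2 = 40
  bit 3 = 1: r = r^2 * 23 mod 43 = 40^2 * 23 = 9*23 = 35
  bit 4 = 1: r = r^2 * 23 mod 43 = 35^2 * 23 = 21*23 = 10
  bit 5 = 1: r = r^2 * 23 mod 43 = 10^2 * 23 = 14*23 = 21
  -> s = B^a = 21

Answer: 21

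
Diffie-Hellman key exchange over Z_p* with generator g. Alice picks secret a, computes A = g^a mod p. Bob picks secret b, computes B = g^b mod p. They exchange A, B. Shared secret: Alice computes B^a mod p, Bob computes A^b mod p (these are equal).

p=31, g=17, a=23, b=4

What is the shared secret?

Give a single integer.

Answer: 10

Derivation:
A = 17^23 mod 31  (bits of 23 = 10111)
  bit 0 = 1: r = r^2 * 17 mod 31 = 1^2 * 17 = 1*17 = 17
  bit 1 = 0: r = r^2 mod 31 = 17^2 = 10
  bit 2 = 1: r = r^2 * 17 mod 31 = 10^2 * 17 = 7*17 = 26
  bit 3 = 1: r = r^2 * 17 mod 31 = 26^2 * 17 = 25*17 = 22
  bit 4 = 1: r = r^2 * 17 mod 31 = 22^2 * 17 = 19*17 = 13
  -> A = 13
B = 17^4 mod 31  (bits of 4 = 100)
  bit 0 = 1: r = r^2 * 17 mod 31 = 1^2 * 17 = 1*17 = 17
  bit 1 = 0: r = r^2 mod 31 = 17^2 = 10
  bit 2 = 0: r = r^2 mod 31 = 10^2 = 7
  -> B = 7
s = B^a = 7^23 mod 31  (bits of 23 = 10111)
  bit 0 = 1: r = r^2 * 7 mod 31 = 1^2 * 7 = 1*7 = 7
  bit 1 = 0: r = r^2 mod 31 = 7^2 = 18
  bit 2 = 1: r = r^2 * 7 mod 31 = 18^2 * 7 = 14*7 = 5
  bit 3 = 1: r = r^2 * 7 mod 31 = 5^2 * 7 = 25*7 = 20
  bit 4 = 1: r = r^2 * 7 mod 31 = 20^2 * 7 = 28*7 = 10
  -> s = B^a = 10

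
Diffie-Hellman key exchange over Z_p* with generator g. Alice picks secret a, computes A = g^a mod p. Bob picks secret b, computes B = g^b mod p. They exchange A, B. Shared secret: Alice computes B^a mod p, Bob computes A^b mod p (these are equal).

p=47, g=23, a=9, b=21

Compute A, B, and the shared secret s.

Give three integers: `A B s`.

Answer: 19 43 22

Derivation:
A = 23^9 mod 47  (bits of 9 = 1001)
  bit 0 = 1: r = r^2 * 23 mod 47 = 1^2 * 23 = 1*23 = 23
  bit 1 = 0: r = r^2 mod 47 = 23^2 = 12
  bit 2 = 0: r = r^2 mod 47 = 12^2 = 3
  bit 3 = 1: r = r^2 * 23 mod 47 = 3^2 * 23 = 9*23 = 19
  -> A = 19
B = 23^21 mod 47  (bits of 21 = 10101)
  bit 0 = 1: r = r^2 * 23 mod 47 = 1^2 * 23 = 1*23 = 23
  bit 1 = 0: r = r^2 mod 47 = 23^2 = 12
  bit 2 = 1: r = r^2 * 23 mod 47 = 12^2 * 23 = 3*23 = 22
  bit 3 = 0: r = r^2 mod 47 = 22^2 = 14
  bit 4 = 1: r = r^2 * 23 mod 47 = 14^2 * 23 = 8*23 = 43
  -> B = 43
s = B^a = 43^9 mod 47  (bits of 9 = 1001)
  bit 0 = 1: r = r^2 * 43 mod 47 = 1^2 * 43 = 1*43 = 43
  bit 1 = 0: r = r^2 mod 47 = 43^2 = 16
  bit 2 = 0: r = r^2 mod 47 = 16^2 = 21
  bit 3 = 1: r = r^2 * 43 mod 47 = 21^2 * 43 = 18*43 = 22
  -> s = B^a = 22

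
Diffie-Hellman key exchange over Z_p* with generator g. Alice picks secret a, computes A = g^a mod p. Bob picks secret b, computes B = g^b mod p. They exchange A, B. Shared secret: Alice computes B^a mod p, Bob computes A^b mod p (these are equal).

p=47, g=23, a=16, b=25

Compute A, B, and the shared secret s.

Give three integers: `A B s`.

A = 23^16 mod 47  (bits of 16 = 10000)
  bit 0 = 1: r = r^2 * 23 mod 47 = 1^2 * 23 = 1*23 = 23
  bit 1 = 0: r = r^2 mod 47 = 23^2 = 12
  bit 2 = 0: r = r^2 mod 47 = 12^2 = 3
  bit 3 = 0: r = r^2 mod 47 = 3^2 = 9
  bit 4 = 0: r = r^2 mod 47 = 9^2 = 34
  -> A = 34
B = 23^25 mod 47  (bits of 25 = 11001)
  bit 0 = 1: r = r^2 * 23 mod 47 = 1^2 * 23 = 1*23 = 23
  bit 1 = 1: r = r^2 * 23 mod 47 = 23^2 * 23 = 12*23 = 41
  bit 2 = 0: r = r^2 mod 47 = 41^2 = 36
  bit 3 = 0: r = r^2 mod 47 = 36^2 = 27
  bit 4 = 1: r = r^2 * 23 mod 47 = 27^2 * 23 = 24*23 = 35
  -> B = 35
s = B^a = 35^16 mod 47  (bits of 16 = 10000)
  bit 0 = 1: r = r^2 * 35 mod 47 = 1^2 * 35 = 1*35 = 35
  bit 1 = 0: r = r^2 mod 47 = 35^2 = 3
  bit 2 = 0: r = r^2 mod 47 = 3^2 = 9
  bit 3 = 0: r = r^2 mod 47 = 9^2 = 34
  bit 4 = 0: r = r^2 mod 47 = 34^2 = 28
  -> s = B^a = 28

Answer: 34 35 28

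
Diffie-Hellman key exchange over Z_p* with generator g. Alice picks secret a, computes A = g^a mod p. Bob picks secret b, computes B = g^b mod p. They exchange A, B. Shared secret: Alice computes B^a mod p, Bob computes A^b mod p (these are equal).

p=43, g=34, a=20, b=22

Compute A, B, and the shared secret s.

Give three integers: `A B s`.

Answer: 24 9 24

Derivation:
A = 34^20 mod 43  (bits of 20 = 10100)
  bit 0 = 1: r = r^2 * 34 mod 43 = 1^2 * 34 = 1*34 = 34
  bit 1 = 0: r = r^2 mod 43 = 34^2 = 38
  bit 2 = 1: r = r^2 * 34 mod 43 = 38^2 * 34 = 25*34 = 33
  bit 3 = 0: r = r^2 mod 43 = 33^2 = 14
  bit 4 = 0: r = r^2 mod 43 = 14^2 = 24
  -> A = 24
B = 34^22 mod 43  (bits of 22 = 10110)
  bit 0 = 1: r = r^2 * 34 mod 43 = 1^2 * 34 = 1*34 = 34
  bit 1 = 0: r = r^2 mod 43 = 34^2 = 38
  bit 2 = 1: r = r^2 * 34 mod 43 = 38^2 * 34 = 25*34 = 33
  bit 3 = 1: r = r^2 * 34 mod 43 = 33^2 * 34 = 14*34 = 3
  bit 4 = 0: r = r^2 mod 43 = 3^2 = 9
  -> B = 9
s = B^a = 9^20 mod 43  (bits of 20 = 10100)
  bit 0 = 1: r = r^2 * 9 mod 43 = 1^2 * 9 = 1*9 = 9
  bit 1 = 0: r = r^2 mod 43 = 9^2 = 38
  bit 2 = 1: r = r^2 * 9 mod 43 = 38^2 * 9 = 25*9 = 10
  bit 3 = 0: r = r^2 mod 43 = 10^2 = 14
  bit 4 = 0: r = r^2 mod 43 = 14^2 = 24
  -> s = B^a = 24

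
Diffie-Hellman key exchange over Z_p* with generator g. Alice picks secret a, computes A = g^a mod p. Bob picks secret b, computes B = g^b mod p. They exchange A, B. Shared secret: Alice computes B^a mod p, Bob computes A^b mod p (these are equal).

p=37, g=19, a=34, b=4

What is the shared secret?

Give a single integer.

A = 19^34 mod 37  (bits of 34 = 100010)
  bit 0 = 1: r = r^2 * 19 mod 37 = 1^2 * 19 = 1*19 = 19
  bit 1 = 0: r = r^2 mod 37 = 19^2 = 28
  bit 2 = 0: r = r^2 mod 37 = 28^2 = 7
  bit 3 = 0: r = r^2 mod 37 = 7^2 = 12
  bit 4 = 1: r = r^2 * 19 mod 37 = 12^2 * 19 = 33*19 = 35
  bit 5 = 0: r = r^2 mod 37 = 35^2 = 4
  -> A = 4
B = 19^4 mod 37  (bits of 4 = 100)
  bit 0 = 1: r = r^2 * 19 mod 37 = 1^2 * 19 = 1*19 = 19
  bit 1 = 0: r = r^2 mod 37 = 19^2 = 28
  bit 2 = 0: r = r^2 mod 37 = 28^2 = 7
  -> B = 7
s = B^a = 7^34 mod 37  (bits of 34 = 100010)
  bit 0 = 1: r = r^2 * 7 mod 37 = 1^2 * 7 = 1*7 = 7
  bit 1 = 0: r = r^2 mod 37 = 7^2 = 12
  bit 2 = 0: r = r^2 mod 37 = 12^2 = 33
  bit 3 = 0: r = r^2 mod 37 = 33^2 = 16
  bit 4 = 1: r = r^2 * 7 mod 37 = 16^2 * 7 = 34*7 = 16
  bit 5 = 0: r = r^2 mod 37 = 16^2 = 34
  -> s = B^a = 34

Answer: 34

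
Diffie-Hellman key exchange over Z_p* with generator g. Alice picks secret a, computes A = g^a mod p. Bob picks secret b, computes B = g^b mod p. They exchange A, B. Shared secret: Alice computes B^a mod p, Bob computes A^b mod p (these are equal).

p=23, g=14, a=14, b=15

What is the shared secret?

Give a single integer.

A = 14^14 mod 23  (bits of 14 = 1110)
  bit 0 = 1: r = r^2 * 14 mod 23 = 1^2 * 14 = 1*14 = 14
  bit 1 = 1: r = r^2 * 14 mod 23 = 14^2 * 14 = 12*14 = 7
  bit 2 = 1: r = r^2 * 14 mod 23 = 7^2 * 14 = 3*14 = 19
  bit 3 = 0: r = r^2 mod 23 = 19^2 = 16
  -> A = 16
B = 14^15 mod 23  (bits of 15 = 1111)
  bit 0 = 1: r = r^2 * 14 mod 23 = 1^2 * 14 = 1*14 = 14
  bit 1 = 1: r = r^2 * 14 mod 23 = 14^2 * 14 = 12*14 = 7
  bit 2 = 1: r = r^2 * 14 mod 23 = 7^2 * 14 = 3*14 = 19
  bit 3 = 1: r = r^2 * 14 mod 23 = 19^2 * 14 = 16*14 = 17
  -> B = 17
s = B^a = 17^14 mod 23  (bits of 14 = 1110)
  bit 0 = 1: r = r^2 * 17 mod 23 = 1^2 * 17 = 1*17 = 17
  bit 1 = 1: r = r^2 * 17 mod 23 = 17^2 * 17 = 13*17 = 14
  bit 2 = 1: r = r^2 * 17 mod 23 = 14^2 * 17 = 12*17 = 20
  bit 3 = 0: r = r^2 mod 23 = 20^2 = 9
  -> s = B^a = 9

Answer: 9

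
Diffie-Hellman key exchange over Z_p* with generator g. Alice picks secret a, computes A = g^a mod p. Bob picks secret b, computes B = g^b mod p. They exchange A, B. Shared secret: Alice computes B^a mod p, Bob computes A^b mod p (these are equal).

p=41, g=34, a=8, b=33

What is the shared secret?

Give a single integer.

A = 34^8 mod 41  (bits of 8 = 1000)
  bit 0 = 1: r = r^2 * 34 mod 41 = 1^2 * 34 = 1*34 = 34
  bit 1 = 0: r = r^2 mod 41 = 34^2 = 8
  bit 2 = 0: r = r^2 mod 41 = 8^2 = 23
  bit 3 = 0: r = r^2 mod 41 = 23^2 = 37
  -> A = 37
B = 34^33 mod 41  (bits of 33 = 100001)
  bit 0 = 1: r = r^2 * 34 mod 41 = 1^2 * 34 = 1*34 = 34
  bit 1 = 0: r = r^2 mod 41 = 34^2 = 8
  bit 2 = 0: r = r^2 mod 41 = 8^2 = 23
  bit 3 = 0: r = r^2 mod 41 = 23^2 = 37
  bit 4 = 0: r = r^2 mod 41 = 37^2 = 16
  bit 5 = 1: r = r^2 * 34 mod 41 = 16^2 * 34 = 10*34 = 12
  -> B = 12
s = B^a = 12^8 mod 41  (bits of 8 = 1000)
  bit 0 = 1: r = r^2 * 12 mod 41 = 1^2 * 12 = 1*12 = 12
  bit 1 = 0: r = r^2 mod 41 = 12^2 = 21
  bit 2 = 0: r = r^2 mod 41 = 21^2 = 31
  bit 3 = 0: r = r^2 mod 41 = 31^2 = 18
  -> s = B^a = 18

Answer: 18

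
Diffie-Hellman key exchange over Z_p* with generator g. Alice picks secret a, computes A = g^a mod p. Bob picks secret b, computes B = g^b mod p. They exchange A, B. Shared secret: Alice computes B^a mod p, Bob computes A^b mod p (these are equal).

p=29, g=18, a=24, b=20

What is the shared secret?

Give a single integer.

A = 18^24 mod 29  (bits of 24 = 11000)
  bit 0 = 1: r = r^2 * 18 mod 29 = 1^2 * 18 = 1*18 = 18
  bit 1 = 1: r = r^2 * 18 mod 29 = 18^2 * 18 = 5*18 = 3
  bit 2 = 0: r = r^2 mod 29 = 3^2 = 9
  bit 3 = 0: r = r^2 mod 29 = 9^2 = 23
  bit 4 = 0: r = r^2 mod 29 = 23^2 = 7
  -> A = 7
B = 18^20 mod 29  (bits of 20 = 10100)
  bit 0 = 1: r = r^2 * 18 mod 29 = 1^2 * 18 = 1*18 = 18
  bit 1 = 0: r = r^2 mod 29 = 18^2 = 5
  bit 2 = 1: r = r^2 * 18 mod 29 = 5^2 * 18 = 25*18 = 15
  bit 3 = 0: r = r^2 mod 29 = 15^2 = 22
  bit 4 = 0: r = r^2 mod 29 = 22^2 = 20
  -> B = 20
s = B^a = 20^24 mod 29  (bits of 24 = 11000)
  bit 0 = 1: r = r^2 * 20 mod 29 = 1^2 * 20 = 1*20 = 20
  bit 1 = 1: r = r^2 * 20 mod 29 = 20^2 * 20 = 23*20 = 25
  bit 2 = 0: r = r^2 mod 29 = 25^2 = 16
  bit 3 = 0: r = r^2 mod 29 = 16^2 = 24
  bit 4 = 0: r = r^2 mod 29 = 24^2 = 25
  -> s = B^a = 25

Answer: 25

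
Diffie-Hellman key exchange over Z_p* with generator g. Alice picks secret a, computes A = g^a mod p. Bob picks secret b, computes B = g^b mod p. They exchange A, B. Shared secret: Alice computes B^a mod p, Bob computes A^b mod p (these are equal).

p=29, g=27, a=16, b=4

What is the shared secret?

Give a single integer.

Answer: 24

Derivation:
A = 27^16 mod 29  (bits of 16 = 10000)
  bit 0 = 1: r = r^2 * 27 mod 29 = 1^2 * 27 = 1*27 = 27
  bit 1 = 0: r = r^2 mod 29 = 27^2 = 4
  bit 2 = 0: r = r^2 mod 29 = 4^2 = 16
  bit 3 = 0: r = r^2 mod 29 = 16^2 = 24
  bit 4 = 0: r = r^2 mod 29 = 24^2 = 25
  -> A = 25
B = 27^4 mod 29  (bits of 4 = 100)
  bit 0 = 1: r = r^2 * 27 mod 29 = 1^2 * 27 = 1*27 = 27
  bit 1 = 0: r = r^2 mod 29 = 27^2 = 4
  bit 2 = 0: r = r^2 mod 29 = 4^2 = 16
  -> B = 16
s = B^a = 16^16 mod 29  (bits of 16 = 10000)
  bit 0 = 1: r = r^2 * 16 mod 29 = 1^2 * 16 = 1*16 = 16
  bit 1 = 0: r = r^2 mod 29 = 16^2 = 24
  bit 2 = 0: r = r^2 mod 29 = 24^2 = 25
  bit 3 = 0: r = r^2 mod 29 = 25^2 = 16
  bit 4 = 0: r = r^2 mod 29 = 16^2 = 24
  -> s = B^a = 24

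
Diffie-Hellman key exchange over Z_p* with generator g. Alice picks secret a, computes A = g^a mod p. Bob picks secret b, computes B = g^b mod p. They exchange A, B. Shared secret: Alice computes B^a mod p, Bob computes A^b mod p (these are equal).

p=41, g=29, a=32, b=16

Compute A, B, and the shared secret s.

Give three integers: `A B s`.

Answer: 16 37 16

Derivation:
A = 29^32 mod 41  (bits of 32 = 100000)
  bit 0 = 1: r = r^2 * 29 mod 41 = 1^2 * 29 = 1*29 = 29
  bit 1 = 0: r = r^2 mod 41 = 29^2 = 21
  bit 2 = 0: r = r^2 mod 41 = 21^2 = 31
  bit 3 = 0: r = r^2 mod 41 = 31^2 = 18
  bit 4 = 0: r = r^2 mod 41 = 18^2 = 37
  bit 5 = 0: r = r^2 mod 41 = 37^2 = 16
  -> A = 16
B = 29^16 mod 41  (bits of 16 = 10000)
  bit 0 = 1: r = r^2 * 29 mod 41 = 1^2 * 29 = 1*29 = 29
  bit 1 = 0: r = r^2 mod 41 = 29^2 = 21
  bit 2 = 0: r = r^2 mod 41 = 21^2 = 31
  bit 3 = 0: r = r^2 mod 41 = 31^2 = 18
  bit 4 = 0: r = r^2 mod 41 = 18^2 = 37
  -> B = 37
s = B^a = 37^32 mod 41  (bits of 32 = 100000)
  bit 0 = 1: r = r^2 * 37 mod 41 = 1^2 * 37 = 1*37 = 37
  bit 1 = 0: r = r^2 mod 41 = 37^2 = 16
  bit 2 = 0: r = r^2 mod 41 = 16^2 = 10
  bit 3 = 0: r = r^2 mod 41 = 10^2 = 18
  bit 4 = 0: r = r^2 mod 41 = 18^2 = 37
  bit 5 = 0: r = r^2 mod 41 = 37^2 = 16
  -> s = B^a = 16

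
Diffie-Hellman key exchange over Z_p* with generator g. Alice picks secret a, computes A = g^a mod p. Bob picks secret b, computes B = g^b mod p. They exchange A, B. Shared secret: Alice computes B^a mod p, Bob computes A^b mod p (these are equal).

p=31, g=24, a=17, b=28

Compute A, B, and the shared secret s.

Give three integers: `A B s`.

Answer: 13 19 20

Derivation:
A = 24^17 mod 31  (bits of 17 = 10001)
  bit 0 = 1: r = r^2 * 24 mod 31 = 1^2 * 24 = 1*24 = 24
  bit 1 = 0: r = r^2 mod 31 = 24^2 = 18
  bit 2 = 0: r = r^2 mod 31 = 18^2 = 14
  bit 3 = 0: r = r^2 mod 31 = 14^2 = 10
  bit 4 = 1: r = r^2 * 24 mod 31 = 10^2 * 24 = 7*24 = 13
  -> A = 13
B = 24^28 mod 31  (bits of 28 = 11100)
  bit 0 = 1: r = r^2 * 24 mod 31 = 1^2 * 24 = 1*24 = 24
  bit 1 = 1: r = r^2 * 24 mod 31 = 24^2 * 24 = 18*24 = 29
  bit 2 = 1: r = r^2 * 24 mod 31 = 29^2 * 24 = 4*24 = 3
  bit 3 = 0: r = r^2 mod 31 = 3^2 = 9
  bit 4 = 0: r = r^2 mod 31 = 9^2 = 19
  -> B = 19
s = B^a = 19^17 mod 31  (bits of 17 = 10001)
  bit 0 = 1: r = r^2 * 19 mod 31 = 1^2 * 19 = 1*19 = 19
  bit 1 = 0: r = r^2 mod 31 = 19^2 = 20
  bit 2 = 0: r = r^2 mod 31 = 20^2 = 28
  bit 3 = 0: r = r^2 mod 31 = 28^2 = 9
  bit 4 = 1: r = r^2 * 19 mod 31 = 9^2 * 19 = 19*19 = 20
  -> s = B^a = 20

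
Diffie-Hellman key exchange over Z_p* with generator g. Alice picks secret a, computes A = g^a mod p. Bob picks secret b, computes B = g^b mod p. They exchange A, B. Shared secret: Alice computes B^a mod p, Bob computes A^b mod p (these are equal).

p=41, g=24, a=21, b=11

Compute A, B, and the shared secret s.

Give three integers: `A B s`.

A = 24^21 mod 41  (bits of 21 = 10101)
  bit 0 = 1: r = r^2 * 24 mod 41 = 1^2 * 24 = 1*24 = 24
  bit 1 = 0: r = r^2 mod 41 = 24^2 = 2
  bit 2 = 1: r = r^2 * 24 mod 41 = 2^2 * 24 = 4*24 = 14
  bit 3 = 0: r = r^2 mod 41 = 14^2 = 32
  bit 4 = 1: r = r^2 * 24 mod 41 = 32^2 * 24 = 40*24 = 17
  -> A = 17
B = 24^11 mod 41  (bits of 11 = 1011)
  bit 0 = 1: r = r^2 * 24 mod 41 = 1^2 * 24 = 1*24 = 24
  bit 1 = 0: r = r^2 mod 41 = 24^2 = 2
  bit 2 = 1: r = r^2 * 24 mod 41 = 2^2 * 24 = 4*24 = 14
  bit 3 = 1: r = r^2 * 24 mod 41 = 14^2 * 24 = 32*24 = 30
  -> B = 30
s = B^a = 30^21 mod 41  (bits of 21 = 10101)
  bit 0 = 1: r = r^2 * 30 mod 41 = 1^2 * 30 = 1*30 = 30
  bit 1 = 0: r = r^2 mod 41 = 30^2 = 39
  bit 2 = 1: r = r^2 * 30 mod 41 = 39^2 * 30 = 4*30 = 38
  bit 3 = 0: r = r^2 mod 41 = 38^2 = 9
  bit 4 = 1: r = r^2 * 30 mod 41 = 9^2 * 30 = 40*30 = 11
  -> s = B^a = 11

Answer: 17 30 11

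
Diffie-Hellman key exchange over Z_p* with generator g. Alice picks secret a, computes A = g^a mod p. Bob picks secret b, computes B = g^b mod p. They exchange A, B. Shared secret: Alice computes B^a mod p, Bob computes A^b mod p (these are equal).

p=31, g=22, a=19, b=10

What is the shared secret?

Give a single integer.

A = 22^19 mod 31  (bits of 19 = 10011)
  bit 0 = 1: r = r^2 * 22 mod 31 = 1^2 * 22 = 1*22 = 22
  bit 1 = 0: r = r^2 mod 31 = 22^2 = 19
  bit 2 = 0: r = r^2 mod 31 = 19^2 = 20
  bit 3 = 1: r = r^2 * 22 mod 31 = 20^2 * 22 = 28*22 = 27
  bit 4 = 1: r = r^2 * 22 mod 31 = 27^2 * 22 = 16*22 = 11
  -> A = 11
B = 22^10 mod 31  (bits of 10 = 1010)
  bit 0 = 1: r = r^2 * 22 mod 31 = 1^2 * 22 = 1*22 = 22
  bit 1 = 0: r = r^2 mod 31 = 22^2 = 19
  bit 2 = 1: r = r^2 * 22 mod 31 = 19^2 * 22 = 20*22 = 6
  bit 3 = 0: r = r^2 mod 31 = 6^2 = 5
  -> B = 5
s = B^a = 5^19 mod 31  (bits of 19 = 10011)
  bit 0 = 1: r = r^2 * 5 mod 31 = 1^2 * 5 = 1*5 = 5
  bit 1 = 0: r = r^2 mod 31 = 5^2 = 25
  bit 2 = 0: r = r^2 mod 31 = 25^2 = 5
  bit 3 = 1: r = r^2 * 5 mod 31 = 5^2 * 5 = 25*5 = 1
  bit 4 = 1: r = r^2 * 5 mod 31 = 1^2 * 5 = 1*5 = 5
  -> s = B^a = 5

Answer: 5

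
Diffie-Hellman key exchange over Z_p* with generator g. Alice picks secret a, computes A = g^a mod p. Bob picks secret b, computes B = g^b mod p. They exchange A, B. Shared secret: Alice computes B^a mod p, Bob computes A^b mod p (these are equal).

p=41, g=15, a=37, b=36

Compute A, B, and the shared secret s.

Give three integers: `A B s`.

Answer: 19 4 25

Derivation:
A = 15^37 mod 41  (bits of 37 = 100101)
  bit 0 = 1: r = r^2 * 15 mod 41 = 1^2 * 15 = 1*15 = 15
  bit 1 = 0: r = r^2 mod 41 = 15^2 = 20
  bit 2 = 0: r = r^2 mod 41 = 20^2 = 31
  bit 3 = 1: r = r^2 * 15 mod 41 = 31^2 * 15 = 18*15 = 24
  bit 4 = 0: r = r^2 mod 41 = 24^2 = 2
  bit 5 = 1: r = r^2 * 15 mod 41 = 2^2 * 15 = 4*15 = 19
  -> A = 19
B = 15^36 mod 41  (bits of 36 = 100100)
  bit 0 = 1: r = r^2 * 15 mod 41 = 1^2 * 15 = 1*15 = 15
  bit 1 = 0: r = r^2 mod 41 = 15^2 = 20
  bit 2 = 0: r = r^2 mod 41 = 20^2 = 31
  bit 3 = 1: r = r^2 * 15 mod 41 = 31^2 * 15 = 18*15 = 24
  bit 4 = 0: r = r^2 mod 41 = 24^2 = 2
  bit 5 = 0: r = r^2 mod 41 = 2^2 = 4
  -> B = 4
s = B^a = 4^37 mod 41  (bits of 37 = 100101)
  bit 0 = 1: r = r^2 * 4 mod 41 = 1^2 * 4 = 1*4 = 4
  bit 1 = 0: r = r^2 mod 41 = 4^2 = 16
  bit 2 = 0: r = r^2 mod 41 = 16^2 = 10
  bit 3 = 1: r = r^2 * 4 mod 41 = 10^2 * 4 = 18*4 = 31
  bit 4 = 0: r = r^2 mod 41 = 31^2 = 18
  bit 5 = 1: r = r^2 * 4 mod 41 = 18^2 * 4 = 37*4 = 25
  -> s = B^a = 25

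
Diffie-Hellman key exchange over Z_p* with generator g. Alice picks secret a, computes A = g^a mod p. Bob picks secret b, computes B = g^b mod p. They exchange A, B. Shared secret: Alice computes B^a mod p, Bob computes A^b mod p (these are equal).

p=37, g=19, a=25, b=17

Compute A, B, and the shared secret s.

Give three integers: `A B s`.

Answer: 13 35 17

Derivation:
A = 19^25 mod 37  (bits of 25 = 11001)
  bit 0 = 1: r = r^2 * 19 mod 37 = 1^2 * 19 = 1*19 = 19
  bit 1 = 1: r = r^2 * 19 mod 37 = 19^2 * 19 = 28*19 = 14
  bit 2 = 0: r = r^2 mod 37 = 14^2 = 11
  bit 3 = 0: r = r^2 mod 37 = 11^2 = 10
  bit 4 = 1: r = r^2 * 19 mod 37 = 10^2 * 19 = 26*19 = 13
  -> A = 13
B = 19^17 mod 37  (bits of 17 = 10001)
  bit 0 = 1: r = r^2 * 19 mod 37 = 1^2 * 19 = 1*19 = 19
  bit 1 = 0: r = r^2 mod 37 = 19^2 = 28
  bit 2 = 0: r = r^2 mod 37 = 28^2 = 7
  bit 3 = 0: r = r^2 mod 37 = 7^2 = 12
  bit 4 = 1: r = r^2 * 19 mod 37 = 12^2 * 19 = 33*19 = 35
  -> B = 35
s = B^a = 35^25 mod 37  (bits of 25 = 11001)
  bit 0 = 1: r = r^2 * 35 mod 37 = 1^2 * 35 = 1*35 = 35
  bit 1 = 1: r = r^2 * 35 mod 37 = 35^2 * 35 = 4*35 = 29
  bit 2 = 0: r = r^2 mod 37 = 29^2 = 27
  bit 3 = 0: r = r^2 mod 37 = 27^2 = 26
  bit 4 = 1: r = r^2 * 35 mod 37 = 26^2 * 35 = 10*35 = 17
  -> s = B^a = 17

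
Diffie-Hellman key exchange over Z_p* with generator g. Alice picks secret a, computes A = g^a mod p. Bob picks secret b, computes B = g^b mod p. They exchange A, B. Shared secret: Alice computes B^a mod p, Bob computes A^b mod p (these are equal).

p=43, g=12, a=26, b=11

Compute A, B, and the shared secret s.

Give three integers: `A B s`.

A = 12^26 mod 43  (bits of 26 = 11010)
  bit 0 = 1: r = r^2 * 12 mod 43 = 1^2 * 12 = 1*12 = 12
  bit 1 = 1: r = r^2 * 12 mod 43 = 12^2 * 12 = 15*12 = 8
  bit 2 = 0: r = r^2 mod 43 = 8^2 = 21
  bit 3 = 1: r = r^2 * 12 mod 43 = 21^2 * 12 = 11*12 = 3
  bit 4 = 0: r = r^2 mod 43 = 3^2 = 9
  -> A = 9
B = 12^11 mod 43  (bits of 11 = 1011)
  bit 0 = 1: r = r^2 * 12 mod 43 = 1^2 * 12 = 1*12 = 12
  bit 1 = 0: r = r^2 mod 43 = 12^2 = 15
  bit 2 = 1: r = r^2 * 12 mod 43 = 15^2 * 12 = 10*12 = 34
  bit 3 = 1: r = r^2 * 12 mod 43 = 34^2 * 12 = 38*12 = 26
  -> B = 26
s = B^a = 26^26 mod 43  (bits of 26 = 11010)
  bit 0 = 1: r = r^2 * 26 mod 43 = 1^2 * 26 = 1*26 = 26
  bit 1 = 1: r = r^2 * 26 mod 43 = 26^2 * 26 = 31*26 = 32
  bit 2 = 0: r = r^2 mod 43 = 32^2 = 35
  bit 3 = 1: r = r^2 * 26 mod 43 = 35^2 * 26 = 21*26 = 30
  bit 4 = 0: r = r^2 mod 43 = 30^2 = 40
  -> s = B^a = 40

Answer: 9 26 40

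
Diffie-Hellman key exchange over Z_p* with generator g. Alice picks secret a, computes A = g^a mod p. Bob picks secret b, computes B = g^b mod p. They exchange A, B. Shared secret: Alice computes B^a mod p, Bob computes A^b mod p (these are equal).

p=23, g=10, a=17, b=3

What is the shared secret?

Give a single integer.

Answer: 14

Derivation:
A = 10^17 mod 23  (bits of 17 = 10001)
  bit 0 = 1: r = r^2 * 10 mod 23 = 1^2 * 10 = 1*10 = 10
  bit 1 = 0: r = r^2 mod 23 = 10^2 = 8
  bit 2 = 0: r = r^2 mod 23 = 8^2 = 18
  bit 3 = 0: r = r^2 mod 23 = 18^2 = 2
  bit 4 = 1: r = r^2 * 10 mod 23 = 2^2 * 10 = 4*10 = 17
  -> A = 17
B = 10^3 mod 23  (bits of 3 = 11)
  bit 0 = 1: r = r^2 * 10 mod 23 = 1^2 * 10 = 1*10 = 10
  bit 1 = 1: r = r^2 * 10 mod 23 = 10^2 * 10 = 8*10 = 11
  -> B = 11
s = B^a = 11^17 mod 23  (bits of 17 = 10001)
  bit 0 = 1: r = r^2 * 11 mod 23 = 1^2 * 11 = 1*11 = 11
  bit 1 = 0: r = r^2 mod 23 = 11^2 = 6
  bit 2 = 0: r = r^2 mod 23 = 6^2 = 13
  bit 3 = 0: r = r^2 mod 23 = 13^2 = 8
  bit 4 = 1: r = r^2 * 11 mod 23 = 8^2 * 11 = 18*11 = 14
  -> s = B^a = 14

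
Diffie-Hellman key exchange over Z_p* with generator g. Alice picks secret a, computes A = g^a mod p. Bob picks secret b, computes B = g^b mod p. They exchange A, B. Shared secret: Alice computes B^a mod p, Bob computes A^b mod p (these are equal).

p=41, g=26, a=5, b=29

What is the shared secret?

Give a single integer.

A = 26^5 mod 41  (bits of 5 = 101)
  bit 0 = 1: r = r^2 * 26 mod 41 = 1^2 * 26 = 1*26 = 26
  bit 1 = 0: r = r^2 mod 41 = 26^2 = 20
  bit 2 = 1: r = r^2 * 26 mod 41 = 20^2 * 26 = 31*26 = 27
  -> A = 27
B = 26^29 mod 41  (bits of 29 = 11101)
  bit 0 = 1: r = r^2 * 26 mod 41 = 1^2 * 26 = 1*26 = 26
  bit 1 = 1: r = r^2 * 26 mod 41 = 26^2 * 26 = 20*26 = 28
  bit 2 = 1: r = r^2 * 26 mod 41 = 28^2 * 26 = 5*26 = 7
  bit 3 = 0: r = r^2 mod 41 = 7^2 = 8
  bit 4 = 1: r = r^2 * 26 mod 41 = 8^2 * 26 = 23*26 = 24
  -> B = 24
s = B^a = 24^5 mod 41  (bits of 5 = 101)
  bit 0 = 1: r = r^2 * 24 mod 41 = 1^2 * 24 = 1*24 = 24
  bit 1 = 0: r = r^2 mod 41 = 24^2 = 2
  bit 2 = 1: r = r^2 * 24 mod 41 = 2^2 * 24 = 4*24 = 14
  -> s = B^a = 14

Answer: 14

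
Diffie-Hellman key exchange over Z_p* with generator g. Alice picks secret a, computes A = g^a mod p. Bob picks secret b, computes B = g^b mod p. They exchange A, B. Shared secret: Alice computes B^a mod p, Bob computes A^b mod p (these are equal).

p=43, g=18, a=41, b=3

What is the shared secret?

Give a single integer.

Answer: 8

Derivation:
A = 18^41 mod 43  (bits of 41 = 101001)
  bit 0 = 1: r = r^2 * 18 mod 43 = 1^2 * 18 = 1*18 = 18
  bit 1 = 0: r = r^2 mod 43 = 18^2 = 23
  bit 2 = 1: r = r^2 * 18 mod 43 = 23^2 * 18 = 13*18 = 19
  bit 3 = 0: r = r^2 mod 43 = 19^2 = 17
  bit 4 = 0: r = r^2 mod 43 = 17^2 = 31
  bit 5 = 1: r = r^2 * 18 mod 43 = 31^2 * 18 = 15*18 = 12
  -> A = 12
B = 18^3 mod 43  (bits of 3 = 11)
  bit 0 = 1: r = r^2 * 18 mod 43 = 1^2 * 18 = 1*18 = 18
  bit 1 = 1: r = r^2 * 18 mod 43 = 18^2 * 18 = 23*18 = 27
  -> B = 27
s = B^a = 27^41 mod 43  (bits of 41 = 101001)
  bit 0 = 1: r = r^2 * 27 mod 43 = 1^2 * 27 = 1*27 = 27
  bit 1 = 0: r = r^2 mod 43 = 27^2 = 41
  bit 2 = 1: r = r^2 * 27 mod 43 = 41^2 * 27 = 4*27 = 22
  bit 3 = 0: r = r^2 mod 43 = 22^2 = 11
  bit 4 = 0: r = r^2 mod 43 = 11^2 = 35
  bit 5 = 1: r = r^2 * 27 mod 43 = 35^2 * 27 = 21*27 = 8
  -> s = B^a = 8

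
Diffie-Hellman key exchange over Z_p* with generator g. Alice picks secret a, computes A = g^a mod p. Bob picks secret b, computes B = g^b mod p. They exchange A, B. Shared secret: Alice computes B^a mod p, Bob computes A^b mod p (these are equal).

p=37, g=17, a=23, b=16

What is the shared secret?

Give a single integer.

A = 17^23 mod 37  (bits of 23 = 10111)
  bit 0 = 1: r = r^2 * 17 mod 37 = 1^2 * 17 = 1*17 = 17
  bit 1 = 0: r = r^2 mod 37 = 17^2 = 30
  bit 2 = 1: r = r^2 * 17 mod 37 = 30^2 * 17 = 12*17 = 19
  bit 3 = 1: r = r^2 * 17 mod 37 = 19^2 * 17 = 28*17 = 32
  bit 4 = 1: r = r^2 * 17 mod 37 = 32^2 * 17 = 25*17 = 18
  -> A = 18
B = 17^16 mod 37  (bits of 16 = 10000)
  bit 0 = 1: r = r^2 * 17 mod 37 = 1^2 * 17 = 1*17 = 17
  bit 1 = 0: r = r^2 mod 37 = 17^2 = 30
  bit 2 = 0: r = r^2 mod 37 = 30^2 = 12
  bit 3 = 0: r = r^2 mod 37 = 12^2 = 33
  bit 4 = 0: r = r^2 mod 37 = 33^2 = 16
  -> B = 16
s = B^a = 16^23 mod 37  (bits of 23 = 10111)
  bit 0 = 1: r = r^2 * 16 mod 37 = 1^2 * 16 = 1*16 = 16
  bit 1 = 0: r = r^2 mod 37 = 16^2 = 34
  bit 2 = 1: r = r^2 * 16 mod 37 = 34^2 * 16 = 9*16 = 33
  bit 3 = 1: r = r^2 * 16 mod 37 = 33^2 * 16 = 16*16 = 34
  bit 4 = 1: r = r^2 * 16 mod 37 = 34^2 * 16 = 9*16 = 33
  -> s = B^a = 33

Answer: 33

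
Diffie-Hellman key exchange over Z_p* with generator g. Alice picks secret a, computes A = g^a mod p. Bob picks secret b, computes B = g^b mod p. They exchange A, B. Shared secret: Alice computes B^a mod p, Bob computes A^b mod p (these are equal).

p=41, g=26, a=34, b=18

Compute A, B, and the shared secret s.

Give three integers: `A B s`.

A = 26^34 mod 41  (bits of 34 = 100010)
  bit 0 = 1: r = r^2 * 26 mod 41 = 1^2 * 26 = 1*26 = 26
  bit 1 = 0: r = r^2 mod 41 = 26^2 = 20
  bit 2 = 0: r = r^2 mod 41 = 20^2 = 31
  bit 3 = 0: r = r^2 mod 41 = 31^2 = 18
  bit 4 = 1: r = r^2 * 26 mod 41 = 18^2 * 26 = 37*26 = 19
  bit 5 = 0: r = r^2 mod 41 = 19^2 = 33
  -> A = 33
B = 26^18 mod 41  (bits of 18 = 10010)
  bit 0 = 1: r = r^2 * 26 mod 41 = 1^2 * 26 = 1*26 = 26
  bit 1 = 0: r = r^2 mod 41 = 26^2 = 20
  bit 2 = 0: r = r^2 mod 41 = 20^2 = 31
  bit 3 = 1: r = r^2 * 26 mod 41 = 31^2 * 26 = 18*26 = 17
  bit 4 = 0: r = r^2 mod 41 = 17^2 = 2
  -> B = 2
s = B^a = 2^34 mod 41  (bits of 34 = 100010)
  bit 0 = 1: r = r^2 * 2 mod 41 = 1^2 * 2 = 1*2 = 2
  bit 1 = 0: r = r^2 mod 41 = 2^2 = 4
  bit 2 = 0: r = r^2 mod 41 = 4^2 = 16
  bit 3 = 0: r = r^2 mod 41 = 16^2 = 10
  bit 4 = 1: r = r^2 * 2 mod 41 = 10^2 * 2 = 18*2 = 36
  bit 5 = 0: r = r^2 mod 41 = 36^2 = 25
  -> s = B^a = 25

Answer: 33 2 25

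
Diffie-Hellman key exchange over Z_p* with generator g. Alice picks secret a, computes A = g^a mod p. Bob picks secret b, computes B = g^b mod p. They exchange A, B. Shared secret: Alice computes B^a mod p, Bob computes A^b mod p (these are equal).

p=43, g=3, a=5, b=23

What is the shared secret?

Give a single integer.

A = 3^5 mod 43  (bits of 5 = 101)
  bit 0 = 1: r = r^2 * 3 mod 43 = 1^2 * 3 = 1*3 = 3
  bit 1 = 0: r = r^2 mod 43 = 3^2 = 9
  bit 2 = 1: r = r^2 * 3 mod 43 = 9^2 * 3 = 38*3 = 28
  -> A = 28
B = 3^23 mod 43  (bits of 23 = 10111)
  bit 0 = 1: r = r^2 * 3 mod 43 = 1^2 * 3 = 1*3 = 3
  bit 1 = 0: r = r^2 mod 43 = 3^2 = 9
  bit 2 = 1: r = r^2 * 3 mod 43 = 9^2 * 3 = 38*3 = 28
  bit 3 = 1: r = r^2 * 3 mod 43 = 28^2 * 3 = 10*3 = 30
  bit 4 = 1: r = r^2 * 3 mod 43 = 30^2 * 3 = 40*3 = 34
  -> B = 34
s = B^a = 34^5 mod 43  (bits of 5 = 101)
  bit 0 = 1: r = r^2 * 34 mod 43 = 1^2 * 34 = 1*34 = 34
  bit 1 = 0: r = r^2 mod 43 = 34^2 = 38
  bit 2 = 1: r = r^2 * 34 mod 43 = 38^2 * 34 = 25*34 = 33
  -> s = B^a = 33

Answer: 33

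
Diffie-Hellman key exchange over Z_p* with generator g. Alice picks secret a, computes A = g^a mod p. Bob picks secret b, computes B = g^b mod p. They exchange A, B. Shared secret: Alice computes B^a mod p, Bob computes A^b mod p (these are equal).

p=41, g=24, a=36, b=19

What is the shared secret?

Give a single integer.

Answer: 4

Derivation:
A = 24^36 mod 41  (bits of 36 = 100100)
  bit 0 = 1: r = r^2 * 24 mod 41 = 1^2 * 24 = 1*24 = 24
  bit 1 = 0: r = r^2 mod 41 = 24^2 = 2
  bit 2 = 0: r = r^2 mod 41 = 2^2 = 4
  bit 3 = 1: r = r^2 * 24 mod 41 = 4^2 * 24 = 16*24 = 15
  bit 4 = 0: r = r^2 mod 41 = 15^2 = 20
  bit 5 = 0: r = r^2 mod 41 = 20^2 = 31
  -> A = 31
B = 24^19 mod 41  (bits of 19 = 10011)
  bit 0 = 1: r = r^2 * 24 mod 41 = 1^2 * 24 = 1*24 = 24
  bit 1 = 0: r = r^2 mod 41 = 24^2 = 2
  bit 2 = 0: r = r^2 mod 41 = 2^2 = 4
  bit 3 = 1: r = r^2 * 24 mod 41 = 4^2 * 24 = 16*24 = 15
  bit 4 = 1: r = r^2 * 24 mod 41 = 15^2 * 24 = 20*24 = 29
  -> B = 29
s = B^a = 29^36 mod 41  (bits of 36 = 100100)
  bit 0 = 1: r = r^2 * 29 mod 41 = 1^2 * 29 = 1*29 = 29
  bit 1 = 0: r = r^2 mod 41 = 29^2 = 21
  bit 2 = 0: r = r^2 mod 41 = 21^2 = 31
  bit 3 = 1: r = r^2 * 29 mod 41 = 31^2 * 29 = 18*29 = 30
  bit 4 = 0: r = r^2 mod 41 = 30^2 = 39
  bit 5 = 0: r = r^2 mod 41 = 39^2 = 4
  -> s = B^a = 4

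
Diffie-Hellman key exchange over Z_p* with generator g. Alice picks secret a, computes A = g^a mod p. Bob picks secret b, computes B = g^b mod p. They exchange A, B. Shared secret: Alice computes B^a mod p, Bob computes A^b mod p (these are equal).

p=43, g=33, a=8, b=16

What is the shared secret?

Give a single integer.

Answer: 14

Derivation:
A = 33^8 mod 43  (bits of 8 = 1000)
  bit 0 = 1: r = r^2 * 33 mod 43 = 1^2 * 33 = 1*33 = 33
  bit 1 = 0: r = r^2 mod 43 = 33^2 = 14
  bit 2 = 0: r = r^2 mod 43 = 14^2 = 24
  bit 3 = 0: r = r^2 mod 43 = 24^2 = 17
  -> A = 17
B = 33^16 mod 43  (bits of 16 = 10000)
  bit 0 = 1: r = r^2 * 33 mod 43 = 1^2 * 33 = 1*33 = 33
  bit 1 = 0: r = r^2 mod 43 = 33^2 = 14
  bit 2 = 0: r = r^2 mod 43 = 14^2 = 24
  bit 3 = 0: r = r^2 mod 43 = 24^2 = 17
  bit 4 = 0: r = r^2 mod 43 = 17^2 = 31
  -> B = 31
s = B^a = 31^8 mod 43  (bits of 8 = 1000)
  bit 0 = 1: r = r^2 * 31 mod 43 = 1^2 * 31 = 1*31 = 31
  bit 1 = 0: r = r^2 mod 43 = 31^2 = 15
  bit 2 = 0: r = r^2 mod 43 = 15^2 = 10
  bit 3 = 0: r = r^2 mod 43 = 10^2 = 14
  -> s = B^a = 14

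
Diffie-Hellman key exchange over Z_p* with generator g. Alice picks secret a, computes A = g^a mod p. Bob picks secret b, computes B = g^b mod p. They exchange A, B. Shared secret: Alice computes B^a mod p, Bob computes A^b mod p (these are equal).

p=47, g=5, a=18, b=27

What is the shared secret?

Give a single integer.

A = 5^18 mod 47  (bits of 18 = 10010)
  bit 0 = 1: r = r^2 * 5 mod 47 = 1^2 * 5 = 1*5 = 5
  bit 1 = 0: r = r^2 mod 47 = 5^2 = 25
  bit 2 = 0: r = r^2 mod 47 = 25^2 = 14
  bit 3 = 1: r = r^2 * 5 mod 47 = 14^2 * 5 = 8*5 = 40
  bit 4 = 0: r = r^2 mod 47 = 40^2 = 2
  -> A = 2
B = 5^27 mod 47  (bits of 27 = 11011)
  bit 0 = 1: r = r^2 * 5 mod 47 = 1^2 * 5 = 1*5 = 5
  bit 1 = 1: r = r^2 * 5 mod 47 = 5^2 * 5 = 25*5 = 31
  bit 2 = 0: r = r^2 mod 47 = 31^2 = 21
  bit 3 = 1: r = r^2 * 5 mod 47 = 21^2 * 5 = 18*5 = 43
  bit 4 = 1: r = r^2 * 5 mod 47 = 43^2 * 5 = 16*5 = 33
  -> B = 33
s = B^a = 33^18 mod 47  (bits of 18 = 10010)
  bit 0 = 1: r = r^2 * 33 mod 47 = 1^2 * 33 = 1*33 = 33
  bit 1 = 0: r = r^2 mod 47 = 33^2 = 8
  bit 2 = 0: r = r^2 mod 47 = 8^2 = 17
  bit 3 = 1: r = r^2 * 33 mod 47 = 17^2 * 33 = 7*33 = 43
  bit 4 = 0: r = r^2 mod 47 = 43^2 = 16
  -> s = B^a = 16

Answer: 16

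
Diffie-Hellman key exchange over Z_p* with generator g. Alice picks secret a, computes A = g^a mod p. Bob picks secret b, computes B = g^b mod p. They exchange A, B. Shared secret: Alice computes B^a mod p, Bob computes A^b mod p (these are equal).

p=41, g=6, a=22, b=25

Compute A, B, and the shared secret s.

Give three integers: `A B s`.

A = 6^22 mod 41  (bits of 22 = 10110)
  bit 0 = 1: r = r^2 * 6 mod 41 = 1^2 * 6 = 1*6 = 6
  bit 1 = 0: r = r^2 mod 41 = 6^2 = 36
  bit 2 = 1: r = r^2 * 6 mod 41 = 36^2 * 6 = 25*6 = 27
  bit 3 = 1: r = r^2 * 6 mod 41 = 27^2 * 6 = 32*6 = 28
  bit 4 = 0: r = r^2 mod 41 = 28^2 = 5
  -> A = 5
B = 6^25 mod 41  (bits of 25 = 11001)
  bit 0 = 1: r = r^2 * 6 mod 41 = 1^2 * 6 = 1*6 = 6
  bit 1 = 1: r = r^2 * 6 mod 41 = 6^2 * 6 = 36*6 = 11
  bit 2 = 0: r = r^2 mod 41 = 11^2 = 39
  bit 3 = 0: r = r^2 mod 41 = 39^2 = 4
  bit 4 = 1: r = r^2 * 6 mod 41 = 4^2 * 6 = 16*6 = 14
  -> B = 14
s = B^a = 14^22 mod 41  (bits of 22 = 10110)
  bit 0 = 1: r = r^2 * 14 mod 41 = 1^2 * 14 = 1*14 = 14
  bit 1 = 0: r = r^2 mod 41 = 14^2 = 32
  bit 2 = 1: r = r^2 * 14 mod 41 = 32^2 * 14 = 40*14 = 27
  bit 3 = 1: r = r^2 * 14 mod 41 = 27^2 * 14 = 32*14 = 38
  bit 4 = 0: r = r^2 mod 41 = 38^2 = 9
  -> s = B^a = 9

Answer: 5 14 9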